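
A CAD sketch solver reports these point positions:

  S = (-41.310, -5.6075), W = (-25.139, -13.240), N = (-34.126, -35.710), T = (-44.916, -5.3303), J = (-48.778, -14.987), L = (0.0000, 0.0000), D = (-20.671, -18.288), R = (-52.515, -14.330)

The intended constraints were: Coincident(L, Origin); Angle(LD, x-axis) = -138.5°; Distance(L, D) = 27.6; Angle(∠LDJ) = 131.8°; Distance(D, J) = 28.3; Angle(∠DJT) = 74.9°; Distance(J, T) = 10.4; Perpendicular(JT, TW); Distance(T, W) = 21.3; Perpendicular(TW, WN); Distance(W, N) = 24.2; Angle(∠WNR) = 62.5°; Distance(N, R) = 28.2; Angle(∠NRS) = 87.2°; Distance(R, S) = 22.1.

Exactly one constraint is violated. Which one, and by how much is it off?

Distance(R, S) = 22.1 — off by 7.90.

L = (0.00, 0.00) ✓; LD at -138.5° ✓; |LD| = 27.60 ✓; ∠LDJ = 131.8° ✓; |DJ| = 28.30 ✓; ∠DJT = 74.90° ✓; |JT| = 10.40 ✓; ∠(JT, TW) = 90.00° ✓; |TW| = 21.30 ✓; ∠(TW, WN) = 90.00° ✓; |WN| = 24.20 ✓; ∠WNR = 62.50° ✓; |NR| = 28.20 ✓; ∠NRS = 87.20° ✓; |RS| = 14.20 ✗.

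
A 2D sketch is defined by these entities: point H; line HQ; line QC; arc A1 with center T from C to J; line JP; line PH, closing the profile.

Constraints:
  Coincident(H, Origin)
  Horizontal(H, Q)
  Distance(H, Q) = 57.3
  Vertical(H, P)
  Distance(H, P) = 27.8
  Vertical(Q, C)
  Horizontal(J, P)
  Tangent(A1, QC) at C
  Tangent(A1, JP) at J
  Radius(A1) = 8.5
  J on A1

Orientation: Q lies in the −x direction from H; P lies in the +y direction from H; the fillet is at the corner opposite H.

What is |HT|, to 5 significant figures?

52.478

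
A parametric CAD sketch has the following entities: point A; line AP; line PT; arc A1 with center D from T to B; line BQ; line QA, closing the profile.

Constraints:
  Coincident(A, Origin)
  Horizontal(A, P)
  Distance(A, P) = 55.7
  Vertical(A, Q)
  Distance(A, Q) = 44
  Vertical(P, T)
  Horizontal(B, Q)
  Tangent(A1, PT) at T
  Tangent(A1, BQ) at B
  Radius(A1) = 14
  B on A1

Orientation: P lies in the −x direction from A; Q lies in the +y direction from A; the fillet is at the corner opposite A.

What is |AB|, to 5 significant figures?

60.621

A is at the origin; A and P share the same y with |AP| = 55.7 and P on the −x side, so P = (-55.700, 0.0000). A and Q share the same x with |AQ| = 44.0 and Q on the +y side, so Q = (0.0000, 44.000). The virtual corner opposite A is at (-55.700, 44.000). Tangency of A1 to PT means the radius DT is perpendicular to PT and the tangent condition forces DB to be normal to BQ, with radius 14.0, so the center D sits 14.0 in from both sides at D = (-41.700, 30.000). That places the tangent points at T = (-55.700, 30.000) on PT and B = (-41.700, 44.000) on BQ. Then |AB| = |B − A| = 60.621.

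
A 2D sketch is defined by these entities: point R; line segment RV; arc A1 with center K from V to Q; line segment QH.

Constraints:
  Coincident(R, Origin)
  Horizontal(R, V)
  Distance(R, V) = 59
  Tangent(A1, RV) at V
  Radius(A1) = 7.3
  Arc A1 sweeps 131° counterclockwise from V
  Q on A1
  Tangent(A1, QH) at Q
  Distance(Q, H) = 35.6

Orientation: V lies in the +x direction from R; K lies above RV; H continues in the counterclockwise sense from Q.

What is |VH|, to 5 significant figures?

42.850

On A1, V sits at bearing -90° from K; a 131° counterclockwise sweep puts Q at bearing 41°, so Q = K + 7.3·(cos 41°, sin 41°) = (64.509, 12.089). Tangency of A1 to QH means the radius KQ is perpendicular to QH, so QH runs along (−sin 41°, cos 41°); with |QH| = 35.6, H = (41.154, 38.957). Then |VH| = |H − V| = 42.850.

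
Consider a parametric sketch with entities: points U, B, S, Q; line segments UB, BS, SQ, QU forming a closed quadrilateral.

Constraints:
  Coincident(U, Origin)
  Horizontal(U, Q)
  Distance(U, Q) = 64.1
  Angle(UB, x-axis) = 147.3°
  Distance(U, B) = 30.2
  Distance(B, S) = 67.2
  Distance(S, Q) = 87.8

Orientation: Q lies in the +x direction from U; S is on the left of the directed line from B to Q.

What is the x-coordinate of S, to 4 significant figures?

13.04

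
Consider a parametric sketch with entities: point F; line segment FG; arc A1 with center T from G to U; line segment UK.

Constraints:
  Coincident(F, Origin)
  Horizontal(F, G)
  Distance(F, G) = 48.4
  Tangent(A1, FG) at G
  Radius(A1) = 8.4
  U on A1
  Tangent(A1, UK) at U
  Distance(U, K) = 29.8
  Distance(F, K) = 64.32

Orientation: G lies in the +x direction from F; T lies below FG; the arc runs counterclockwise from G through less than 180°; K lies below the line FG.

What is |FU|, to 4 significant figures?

42.09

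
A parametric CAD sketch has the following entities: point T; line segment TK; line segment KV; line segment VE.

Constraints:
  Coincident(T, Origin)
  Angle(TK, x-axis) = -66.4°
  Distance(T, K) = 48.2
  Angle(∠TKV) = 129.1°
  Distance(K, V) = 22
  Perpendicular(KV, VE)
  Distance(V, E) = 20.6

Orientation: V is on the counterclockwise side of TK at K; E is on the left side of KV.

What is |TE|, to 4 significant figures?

55.03

T is at the origin; TK runs at -66.4° with length 48.2, so K = 48.2·(cos -66.4°, sin -66.4°) = (19.30, -44.17). ∠TKV = 129.1°, so KV runs at -66.4° + (180° − 129.1°) = -15.50° from the x-axis; with |KV| = 22.0, V = K + 22.0·(cos -15.50°, sin -15.50°) = (40.50, -50.05). The perpendicularity gives VE at right angles to KV; with |VE| = 20.6 on the left of KV, E = V + 20.6·(0.2672, 0.9636) = (46.00, -30.20). Then |TE| = |E − T| = 55.03.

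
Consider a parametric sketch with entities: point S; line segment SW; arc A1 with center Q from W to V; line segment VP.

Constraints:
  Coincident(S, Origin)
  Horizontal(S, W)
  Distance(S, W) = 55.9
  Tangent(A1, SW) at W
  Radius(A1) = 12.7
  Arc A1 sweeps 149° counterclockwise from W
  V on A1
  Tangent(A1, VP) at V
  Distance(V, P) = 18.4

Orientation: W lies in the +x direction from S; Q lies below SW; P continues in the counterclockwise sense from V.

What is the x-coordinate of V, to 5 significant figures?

49.359

A1 meets SW tangentially, so QW is at right angles to SW, so Q = W + (0, -12.7) = (55.900, -12.700). On A1, W sits at bearing 90° from Q; a 149° counterclockwise sweep puts V at bearing 239°, so V = Q + 12.7·(cos 239°, sin 239°) = (49.359, -23.586). So V.x = 49.359.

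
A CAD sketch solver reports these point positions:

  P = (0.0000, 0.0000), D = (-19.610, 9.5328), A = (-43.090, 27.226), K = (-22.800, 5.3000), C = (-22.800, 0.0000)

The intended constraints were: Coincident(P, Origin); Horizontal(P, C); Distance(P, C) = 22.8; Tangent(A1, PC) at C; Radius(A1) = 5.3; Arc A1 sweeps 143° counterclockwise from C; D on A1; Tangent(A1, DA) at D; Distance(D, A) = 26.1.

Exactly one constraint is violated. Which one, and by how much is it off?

Distance(D, A) = 26.1 — off by 3.30.

P = (0.00, 0.00) ✓; P.y = 0.00, C.y = 0.00 ✓; |PC| = 22.80 ✓; ∠(KC, CP) = 90.00° ✓; |KC| = 5.300 ✓; bearing(K→D) − bearing(K→C) = 143.0° ✓; |KD| = 5.300 ✓; ∠(KD, DA) = 90.00° ✓; |DA| = 29.40 ✗.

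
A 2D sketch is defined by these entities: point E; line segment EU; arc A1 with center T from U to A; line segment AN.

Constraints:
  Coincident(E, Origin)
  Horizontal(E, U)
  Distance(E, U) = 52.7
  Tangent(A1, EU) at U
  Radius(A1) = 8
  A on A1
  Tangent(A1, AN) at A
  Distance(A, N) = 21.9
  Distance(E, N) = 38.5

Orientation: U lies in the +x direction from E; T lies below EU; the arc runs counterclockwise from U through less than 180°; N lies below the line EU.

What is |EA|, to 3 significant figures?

46.5

E is at the origin; EU is horizontal with |EU| = 52.7 and U on the +x side, so U = (52.7, 0.00). The tangent condition forces TU to be normal to EU, so T = U + (0, -8) = (52.7, -8.00). Since TA ⟂ AN (tangency), |TN| = √(8.0² + 21.9²) = 23.3 regardless of where A sits on A1. So N lies on both circle(E, 38.5) and circle(T, 23.3); the below-EU intersection is N = (32.8, -20.2). A is the foot of the tangent from N: A = (46.4, -3.02).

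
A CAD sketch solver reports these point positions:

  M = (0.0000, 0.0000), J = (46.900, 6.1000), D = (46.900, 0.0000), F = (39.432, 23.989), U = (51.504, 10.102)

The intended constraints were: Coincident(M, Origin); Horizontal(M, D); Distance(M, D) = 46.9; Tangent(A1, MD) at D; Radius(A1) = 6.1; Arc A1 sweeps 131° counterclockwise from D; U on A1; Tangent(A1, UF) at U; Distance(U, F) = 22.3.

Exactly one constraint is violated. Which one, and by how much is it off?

Distance(U, F) = 22.3 — off by 3.90.

M = (0.00, 0.00) ✓; M.y = 0.00, D.y = 0.00 ✓; |MD| = 46.90 ✓; ∠(JD, DM) = 90.00° ✓; |JD| = 6.100 ✓; bearing(J→U) − bearing(J→D) = 131.0° ✓; |JU| = 6.100 ✓; ∠(JU, UF) = 90.00° ✓; |UF| = 18.40 ✗.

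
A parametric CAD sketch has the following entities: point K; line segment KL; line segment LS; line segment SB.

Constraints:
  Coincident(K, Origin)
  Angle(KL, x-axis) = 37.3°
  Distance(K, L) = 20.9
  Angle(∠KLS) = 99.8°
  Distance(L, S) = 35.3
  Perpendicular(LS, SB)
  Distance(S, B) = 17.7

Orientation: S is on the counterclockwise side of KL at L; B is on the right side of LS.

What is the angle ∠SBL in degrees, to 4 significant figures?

63.37°

K is at the origin; KL runs at 37.3° with length 20.9, so L = 20.9·(cos 37.3°, sin 37.3°) = (16.63, 12.67). ∠KLS = 99.8°, so LS runs at 37.3° + (180° − 99.8°) = 117.5° from the x-axis; with |LS| = 35.3, S = L + 35.3·(cos 117.5°, sin 117.5°) = (0.3257, 43.98). LS is perpendicular to SB; with |SB| = 17.7 on the right of LS, B = S + 17.7·(0.8870, 0.4617) = (16.03, 52.15). Then cos ∠SBL = BS·BL / (|BS||BL|), giving 63.37°.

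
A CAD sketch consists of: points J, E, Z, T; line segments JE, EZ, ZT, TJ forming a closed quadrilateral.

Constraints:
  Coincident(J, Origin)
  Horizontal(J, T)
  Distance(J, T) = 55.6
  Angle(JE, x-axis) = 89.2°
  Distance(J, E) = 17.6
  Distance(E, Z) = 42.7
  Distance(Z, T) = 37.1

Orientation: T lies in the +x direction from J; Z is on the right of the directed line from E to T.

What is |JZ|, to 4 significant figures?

29.67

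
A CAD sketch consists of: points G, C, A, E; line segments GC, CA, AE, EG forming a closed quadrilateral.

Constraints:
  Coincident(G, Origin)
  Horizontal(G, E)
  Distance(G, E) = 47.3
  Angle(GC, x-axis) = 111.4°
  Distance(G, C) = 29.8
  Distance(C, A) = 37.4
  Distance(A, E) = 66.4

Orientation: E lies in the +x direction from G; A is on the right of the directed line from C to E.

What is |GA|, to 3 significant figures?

20.5

G is at the origin; GE is horizontal with |GE| = 47.3 and E in +x, so E = (47.3, 0). GC runs at 111.4° with |GC| = 29.8, so C = (-10.9, 27.7). A is determined by |CA| = 37.4 and |AE| = 66.4 together: it lies at the intersection of circle(C, 37.4) and circle(E, 66.4). With |CE| = 64.5, the foot of the radical line on CE is 8.87 from C and the perpendicular offset is √(37.4² − 8.87²) = 36.3. Taking the right-of-CE solution: A = (-18.5, -8.87).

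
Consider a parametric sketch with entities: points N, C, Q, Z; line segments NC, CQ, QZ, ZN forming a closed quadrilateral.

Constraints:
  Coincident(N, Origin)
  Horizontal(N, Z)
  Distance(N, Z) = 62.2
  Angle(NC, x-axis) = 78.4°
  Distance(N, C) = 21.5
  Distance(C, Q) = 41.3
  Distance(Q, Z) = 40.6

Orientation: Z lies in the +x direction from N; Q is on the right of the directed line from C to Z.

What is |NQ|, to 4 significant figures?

28.70

N is at the origin; NZ is horizontal with |NZ| = 62.2 and Z in +x, so Z = (62.2, 0). NC runs at 78.4° with |NC| = 21.5, so C = (4.323, 21.06). Q is determined by |CQ| = 41.3 and |QZ| = 40.6 together: it lies at the intersection of circle(C, 41.3) and circle(Z, 40.6). With |CZ| = 61.59, the foot of the radical line on CZ is 31.26 from C and the perpendicular offset is √(41.3² − 31.26²) = 26.99. Taking the right-of-CZ solution: Q = (24.47, -14.99).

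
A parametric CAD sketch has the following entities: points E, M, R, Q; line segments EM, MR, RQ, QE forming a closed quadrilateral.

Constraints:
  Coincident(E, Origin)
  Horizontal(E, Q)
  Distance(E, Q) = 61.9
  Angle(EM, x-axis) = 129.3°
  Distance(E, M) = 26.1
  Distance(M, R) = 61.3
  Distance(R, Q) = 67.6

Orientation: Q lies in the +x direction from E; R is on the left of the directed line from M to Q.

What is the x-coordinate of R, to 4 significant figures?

30.30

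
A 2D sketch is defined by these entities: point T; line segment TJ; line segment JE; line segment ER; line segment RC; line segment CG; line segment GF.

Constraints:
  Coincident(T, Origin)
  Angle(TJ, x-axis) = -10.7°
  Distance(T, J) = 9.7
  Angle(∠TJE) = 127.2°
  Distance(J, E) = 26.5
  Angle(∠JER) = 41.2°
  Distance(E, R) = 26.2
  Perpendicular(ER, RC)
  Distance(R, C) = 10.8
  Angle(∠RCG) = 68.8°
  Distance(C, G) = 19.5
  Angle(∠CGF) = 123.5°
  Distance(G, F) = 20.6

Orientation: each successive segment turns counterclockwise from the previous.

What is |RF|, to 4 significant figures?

27.89

T is at the origin; TJ runs at -10.7° with length 9.7, so J = (9.531, -1.801). ∠TJE = 127.2° gives JE at 42.10° from the x-axis; with |JE| = 26.5, E = (29.19, 15.97). ∠JER = 41.2° gives ER at -179.1° from the x-axis; with |ER| = 26.2, R = (2.997, 15.55). ER ⟂ RC, so RC runs at -89.10°; with |RC| = 10.8, C = (3.167, 4.755). ∠RCG = 68.8° gives CG at 22.10° from the x-axis; with |CG| = 19.5, G = (21.23, 12.09). ∠CGF = 123.5° gives GF at 78.60° from the x-axis; with |GF| = 20.6, F = (25.31, 32.29). Then |RF| = |F − R| = 27.89.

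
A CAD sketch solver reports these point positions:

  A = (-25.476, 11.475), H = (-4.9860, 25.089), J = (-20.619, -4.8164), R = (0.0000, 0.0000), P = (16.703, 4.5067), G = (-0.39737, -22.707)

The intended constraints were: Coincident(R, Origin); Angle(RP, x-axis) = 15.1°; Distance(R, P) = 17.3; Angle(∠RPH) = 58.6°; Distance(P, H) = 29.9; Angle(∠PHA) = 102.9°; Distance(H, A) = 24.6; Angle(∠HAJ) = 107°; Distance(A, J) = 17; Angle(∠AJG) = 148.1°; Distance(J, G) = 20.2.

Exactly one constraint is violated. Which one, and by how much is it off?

Distance(J, G) = 20.2 — off by 6.80.

R = (0.00, 0.00) ✓; RP at 15.10° ✓; |RP| = 17.30 ✓; ∠RPH = 58.60° ✓; |PH| = 29.90 ✓; ∠PHA = 102.9° ✓; |HA| = 24.60 ✓; ∠HAJ = 107.0° ✓; |AJ| = 17.00 ✓; ∠AJG = 148.1° ✓; |JG| = 27.00 ✗.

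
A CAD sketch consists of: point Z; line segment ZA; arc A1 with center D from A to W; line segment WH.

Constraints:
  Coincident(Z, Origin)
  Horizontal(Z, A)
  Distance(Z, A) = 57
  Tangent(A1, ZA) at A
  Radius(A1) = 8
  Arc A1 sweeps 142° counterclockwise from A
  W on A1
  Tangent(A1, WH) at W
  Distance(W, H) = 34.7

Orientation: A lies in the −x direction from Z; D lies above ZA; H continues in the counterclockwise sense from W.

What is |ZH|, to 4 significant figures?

87.06

Z is at the origin; ZA is horizontal with |ZA| = 57.0 and A on the −x side, so A = (-57.00, 0.000). The tangent condition forces DA to be normal to ZA, so D = A + (0, 8) = (-57.00, 8.000). On A1, A sits at bearing -90° from D; a 142° counterclockwise sweep puts W at bearing 52°, so W = D + 8.0·(cos 52°, sin 52°) = (-52.07, 14.30). Tangency of A1 to WH means the radius DW is perpendicular to WH, so WH runs along (−sin 52°, cos 52°); with |WH| = 34.7, H = (-79.42, 35.67). Then |ZH| = |H − Z| = 87.06.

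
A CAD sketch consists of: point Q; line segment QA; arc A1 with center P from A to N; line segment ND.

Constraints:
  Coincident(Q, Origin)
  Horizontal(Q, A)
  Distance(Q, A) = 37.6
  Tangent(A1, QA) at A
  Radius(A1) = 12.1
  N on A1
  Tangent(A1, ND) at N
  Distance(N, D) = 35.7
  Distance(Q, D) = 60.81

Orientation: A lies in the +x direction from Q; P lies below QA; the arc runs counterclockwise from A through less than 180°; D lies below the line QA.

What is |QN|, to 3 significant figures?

30.0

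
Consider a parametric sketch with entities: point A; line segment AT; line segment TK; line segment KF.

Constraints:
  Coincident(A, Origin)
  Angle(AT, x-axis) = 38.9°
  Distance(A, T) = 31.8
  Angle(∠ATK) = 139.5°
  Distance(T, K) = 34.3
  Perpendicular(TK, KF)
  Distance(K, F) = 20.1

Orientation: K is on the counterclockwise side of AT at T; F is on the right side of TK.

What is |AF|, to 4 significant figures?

71.28

∠ATK = 139.5°, so TK runs at 38.9° + (180° − 139.5°) = 79.40° from the x-axis; with |TK| = 34.3, K = T + 34.3·(cos 79.40°, sin 79.40°) = (31.06, 53.68). TK ⟂ KF; with |KF| = 20.1 on the right of TK, F = K + 20.1·(0.9829, -0.1840) = (50.81, 49.99). Then |AF| = |F − A| = 71.28.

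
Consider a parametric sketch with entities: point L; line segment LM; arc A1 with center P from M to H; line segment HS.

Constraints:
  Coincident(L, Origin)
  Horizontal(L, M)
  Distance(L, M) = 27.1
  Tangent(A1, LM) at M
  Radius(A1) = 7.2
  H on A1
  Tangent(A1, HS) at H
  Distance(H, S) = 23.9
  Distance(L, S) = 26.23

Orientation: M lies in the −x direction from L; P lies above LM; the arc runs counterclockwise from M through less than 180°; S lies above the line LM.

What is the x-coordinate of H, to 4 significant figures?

-20.81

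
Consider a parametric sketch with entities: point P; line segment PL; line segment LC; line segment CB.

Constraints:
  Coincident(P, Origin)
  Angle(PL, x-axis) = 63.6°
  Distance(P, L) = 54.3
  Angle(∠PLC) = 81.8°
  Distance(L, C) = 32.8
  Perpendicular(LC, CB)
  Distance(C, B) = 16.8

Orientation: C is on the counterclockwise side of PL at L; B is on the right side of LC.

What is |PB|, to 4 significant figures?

74.86

P is at the origin; PL runs at 63.6° with length 54.3, so L = 54.3·(cos 63.6°, sin 63.6°) = (24.14, 48.64). ∠PLC = 81.8°, so LC runs at 63.6° + (180° − 81.8°) = 161.8° from the x-axis; with |LC| = 32.8, C = L + 32.8·(cos 161.8°, sin 161.8°) = (-7.015, 58.88). LC is perpendicular to CB; with |CB| = 16.8 on the right of LC, B = C + 16.8·(0.3123, 0.9500) = (-1.768, 74.84). Then |PB| = |B − P| = 74.86.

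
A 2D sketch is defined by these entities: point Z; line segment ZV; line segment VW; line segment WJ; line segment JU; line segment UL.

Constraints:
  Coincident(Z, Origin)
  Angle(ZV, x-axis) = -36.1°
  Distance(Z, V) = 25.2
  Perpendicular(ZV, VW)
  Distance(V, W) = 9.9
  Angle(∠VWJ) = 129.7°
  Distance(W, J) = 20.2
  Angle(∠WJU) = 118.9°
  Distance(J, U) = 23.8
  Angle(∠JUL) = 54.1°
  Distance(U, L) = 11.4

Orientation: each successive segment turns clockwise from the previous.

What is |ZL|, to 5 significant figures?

8.4748

∠WJU = 118.9° gives JU at 122.50° from the x-axis; with |JU| = 23.8, U = (-18.420, -4.0425). ∠JUL = 54.1° gives UL at -3.4000° from the x-axis; with |UL| = 11.4, L = (-7.0396, -4.7186). Then |ZL| = |L − Z| = 8.4748.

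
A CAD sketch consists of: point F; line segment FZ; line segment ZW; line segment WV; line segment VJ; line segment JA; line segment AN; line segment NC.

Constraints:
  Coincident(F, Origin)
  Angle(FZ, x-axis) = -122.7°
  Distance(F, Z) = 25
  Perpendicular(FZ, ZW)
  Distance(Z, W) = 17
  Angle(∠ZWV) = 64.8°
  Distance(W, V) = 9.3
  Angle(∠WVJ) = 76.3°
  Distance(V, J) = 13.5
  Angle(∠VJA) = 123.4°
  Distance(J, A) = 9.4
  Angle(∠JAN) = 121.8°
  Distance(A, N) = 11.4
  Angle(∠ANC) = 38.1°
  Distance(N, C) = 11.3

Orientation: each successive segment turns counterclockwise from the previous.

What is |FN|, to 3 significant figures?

41.8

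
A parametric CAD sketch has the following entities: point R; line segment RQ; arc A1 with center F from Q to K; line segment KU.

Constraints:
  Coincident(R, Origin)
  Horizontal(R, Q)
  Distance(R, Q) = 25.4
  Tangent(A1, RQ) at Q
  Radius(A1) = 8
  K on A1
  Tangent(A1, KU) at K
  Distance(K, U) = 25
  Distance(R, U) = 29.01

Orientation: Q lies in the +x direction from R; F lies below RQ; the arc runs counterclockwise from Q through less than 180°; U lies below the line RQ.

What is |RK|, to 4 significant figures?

18.69

Checks: |FK| = 8.000 ✓; ∠(FK, KU) = 90.00° ✓; |KU| = 25.00 ✓; |RU| = 29.01 ✓.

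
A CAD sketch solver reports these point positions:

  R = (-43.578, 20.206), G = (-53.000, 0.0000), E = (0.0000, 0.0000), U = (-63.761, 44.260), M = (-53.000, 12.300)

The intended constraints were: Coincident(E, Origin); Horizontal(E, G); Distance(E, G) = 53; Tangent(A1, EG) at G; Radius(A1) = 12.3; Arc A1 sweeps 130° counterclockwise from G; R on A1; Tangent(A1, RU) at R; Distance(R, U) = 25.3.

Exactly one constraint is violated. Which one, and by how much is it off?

Distance(R, U) = 25.3 — off by 6.10.

E = (0.00, 0.00) ✓; E.y = 0.00, G.y = 0.00 ✓; |EG| = 53.00 ✓; ∠(MG, GE) = 90.00° ✓; |MG| = 12.30 ✓; bearing(M→R) − bearing(M→G) = 130.0° ✓; |MR| = 12.30 ✓; ∠(MR, RU) = 90.00° ✓; |RU| = 31.40 ✗.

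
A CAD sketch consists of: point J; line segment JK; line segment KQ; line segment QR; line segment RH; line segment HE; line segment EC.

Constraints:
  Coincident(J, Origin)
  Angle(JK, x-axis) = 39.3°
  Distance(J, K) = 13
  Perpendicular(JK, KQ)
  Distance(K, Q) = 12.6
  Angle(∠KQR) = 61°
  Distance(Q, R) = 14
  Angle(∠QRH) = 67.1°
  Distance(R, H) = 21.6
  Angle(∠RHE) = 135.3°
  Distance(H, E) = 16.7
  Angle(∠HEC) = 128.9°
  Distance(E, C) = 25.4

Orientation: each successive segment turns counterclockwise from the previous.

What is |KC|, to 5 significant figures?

38.354

J is at the origin; JK runs at 39.3° with length 13.0, so K = (10.060, 8.2340). JK ⟂ KQ, so KQ runs at 129.30°; with |KQ| = 12.6, Q = (2.0793, 17.984). ∠KQR = 61.0° gives QR at -111.70° from the x-axis; with |QR| = 14.0, R = (-3.0971, 4.9765). ∠QRH = 67.1° gives RH at 1.2000° from the x-axis; with |RH| = 21.6, H = (18.498, 5.4288). ∠RHE = 135.3° gives HE at 45.900° from the x-axis; with |HE| = 16.7, E = (30.120, 17.422). ∠HEC = 128.9° gives EC at 97.000° from the x-axis; with |EC| = 25.4, C = (27.024, 42.632). Then |KC| = |C − K| = 38.354.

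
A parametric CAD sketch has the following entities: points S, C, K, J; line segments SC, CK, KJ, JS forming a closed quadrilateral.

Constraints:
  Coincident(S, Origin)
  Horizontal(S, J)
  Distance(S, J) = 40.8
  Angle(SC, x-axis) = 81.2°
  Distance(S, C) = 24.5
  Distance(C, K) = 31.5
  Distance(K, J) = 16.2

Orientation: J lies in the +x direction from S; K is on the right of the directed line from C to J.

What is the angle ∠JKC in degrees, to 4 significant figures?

133.6°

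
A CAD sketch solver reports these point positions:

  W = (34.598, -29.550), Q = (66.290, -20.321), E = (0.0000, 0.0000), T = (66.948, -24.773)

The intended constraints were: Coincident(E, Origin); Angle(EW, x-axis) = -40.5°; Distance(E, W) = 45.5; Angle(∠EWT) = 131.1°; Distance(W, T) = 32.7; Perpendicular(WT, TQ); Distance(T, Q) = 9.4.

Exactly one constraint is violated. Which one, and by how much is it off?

Distance(T, Q) = 9.4 — off by 4.90.

E = (0.00, 0.00) ✓; EW at -40.50° ✓; |EW| = 45.50 ✓; ∠EWT = 131.1° ✓; |WT| = 32.70 ✓; ∠(WT, TQ) = 90.01° ✓; |TQ| = 4.500 ✗.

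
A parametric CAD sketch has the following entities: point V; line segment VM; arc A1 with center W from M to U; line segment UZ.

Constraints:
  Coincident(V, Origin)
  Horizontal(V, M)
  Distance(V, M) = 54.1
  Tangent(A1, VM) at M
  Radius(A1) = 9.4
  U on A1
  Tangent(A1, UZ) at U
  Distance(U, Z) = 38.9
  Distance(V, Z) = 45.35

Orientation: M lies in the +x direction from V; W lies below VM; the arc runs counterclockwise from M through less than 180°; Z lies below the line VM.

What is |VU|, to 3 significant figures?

46.3

V is at the origin; V and M share the same y with |VM| = 54.1 and M on the +x side, so M = (54.1, 0.00). Since A1 is tangent to VM there, WM ⟂ VM, so W = M + (0, -9.4) = (54.1, -9.40). Since WU ⟂ UZ (tangency), |WZ| = √(9.4² + 38.9²) = 40.0 regardless of where U sits on A1. So Z lies on both circle(V, 45.35) and circle(W, 40.0); the below-VM intersection is Z = (25.6, -37.5). U is the foot of the tangent from Z: U = (46.1, -4.43).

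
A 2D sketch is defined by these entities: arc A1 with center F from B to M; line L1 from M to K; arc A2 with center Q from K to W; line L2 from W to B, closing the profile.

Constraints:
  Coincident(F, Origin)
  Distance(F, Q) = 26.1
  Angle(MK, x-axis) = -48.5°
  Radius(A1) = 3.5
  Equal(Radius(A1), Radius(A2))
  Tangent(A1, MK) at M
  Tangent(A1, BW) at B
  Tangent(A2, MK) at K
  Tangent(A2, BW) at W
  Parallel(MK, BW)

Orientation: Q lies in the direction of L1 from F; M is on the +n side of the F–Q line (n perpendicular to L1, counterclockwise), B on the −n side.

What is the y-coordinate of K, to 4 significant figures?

-17.23

Tangency of A1 to both parallel lines with radius 3.5 puts M and B at F ± 3.5·n: M = (2.621, 2.319), B = (-2.621, -2.319). Equal radii place K and W the same way about Q: K = Q + 3.5·n = (19.92, -17.23), W = Q − 3.5·n = (14.67, -21.87). So K.y = -17.23.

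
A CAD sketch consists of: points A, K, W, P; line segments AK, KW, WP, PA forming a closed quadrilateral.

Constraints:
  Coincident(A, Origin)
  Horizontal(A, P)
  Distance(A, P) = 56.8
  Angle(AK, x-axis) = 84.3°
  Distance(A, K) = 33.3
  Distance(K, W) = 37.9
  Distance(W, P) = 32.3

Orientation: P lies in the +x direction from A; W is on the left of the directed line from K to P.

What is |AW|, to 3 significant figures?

49.6

Checks: |KW| = 37.90 ✓; |WP| = 32.30 ✓.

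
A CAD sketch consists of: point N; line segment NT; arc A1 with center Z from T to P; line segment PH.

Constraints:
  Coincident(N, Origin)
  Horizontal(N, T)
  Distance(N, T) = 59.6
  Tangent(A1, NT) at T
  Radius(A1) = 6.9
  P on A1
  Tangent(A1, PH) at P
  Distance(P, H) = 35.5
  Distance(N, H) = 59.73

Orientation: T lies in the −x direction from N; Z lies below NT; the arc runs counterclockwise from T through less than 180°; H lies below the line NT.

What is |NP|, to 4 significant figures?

66.12

Checks: N.y = 0.00, T.y = 0.00 ✓; |ZP| = 6.900 ✓; ∠(ZP, PH) = 90.00° ✓; |PH| = 35.50 ✓; |NH| = 59.73 ✓.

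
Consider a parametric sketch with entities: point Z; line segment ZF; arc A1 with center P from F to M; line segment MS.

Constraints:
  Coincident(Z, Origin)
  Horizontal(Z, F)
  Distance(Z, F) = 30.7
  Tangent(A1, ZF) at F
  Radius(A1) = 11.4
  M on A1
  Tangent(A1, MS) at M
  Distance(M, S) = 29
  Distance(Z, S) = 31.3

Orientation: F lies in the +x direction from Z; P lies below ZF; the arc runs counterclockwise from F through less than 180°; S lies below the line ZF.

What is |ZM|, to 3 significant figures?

21.6

Checks: |PM| = 11.40 ✓; ∠(PM, MS) = 90.00° ✓; |MS| = 29.00 ✓; |ZS| = 31.30 ✓.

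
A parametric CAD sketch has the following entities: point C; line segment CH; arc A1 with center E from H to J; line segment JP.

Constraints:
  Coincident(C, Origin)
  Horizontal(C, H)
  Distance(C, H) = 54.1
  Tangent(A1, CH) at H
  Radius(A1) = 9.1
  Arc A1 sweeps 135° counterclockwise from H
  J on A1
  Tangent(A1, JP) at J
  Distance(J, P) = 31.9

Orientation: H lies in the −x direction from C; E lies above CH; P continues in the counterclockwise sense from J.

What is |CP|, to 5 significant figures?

79.888

C is at the origin; CH is horizontal with |CH| = 54.1 and H on the −x side, so H = (-54.100, 0.0000). Since A1 is tangent to CH there, EH ⟂ CH, so E = H + (0, 9.1) = (-54.100, 9.1000). On A1, H sits at bearing -90° from E; a 135° counterclockwise sweep puts J at bearing 45°, so J = E + 9.1·(cos 45°, sin 45°) = (-47.665, 15.535). A1 meets JP tangentially, so EJ is at right angles to JP, so JP runs along (−sin 45°, cos 45°); with |JP| = 31.9, P = (-70.222, 38.091). Then |CP| = |P − C| = 79.888.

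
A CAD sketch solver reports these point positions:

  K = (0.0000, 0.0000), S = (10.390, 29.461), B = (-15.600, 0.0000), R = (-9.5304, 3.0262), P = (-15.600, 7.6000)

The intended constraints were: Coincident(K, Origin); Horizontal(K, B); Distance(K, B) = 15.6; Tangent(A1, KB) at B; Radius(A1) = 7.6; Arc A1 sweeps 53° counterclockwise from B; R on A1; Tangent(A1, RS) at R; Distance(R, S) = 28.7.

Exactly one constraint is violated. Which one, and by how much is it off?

Distance(R, S) = 28.7 — off by 4.40.

K = (0.00, 0.00) ✓; K.y = 0.00, B.y = 0.00 ✓; |KB| = 15.60 ✓; ∠(PB, BK) = 90.00° ✓; |PB| = 7.600 ✓; bearing(P→R) − bearing(P→B) = 53.00° ✓; |PR| = 7.600 ✓; ∠(PR, RS) = 90.00° ✓; |RS| = 33.10 ✗.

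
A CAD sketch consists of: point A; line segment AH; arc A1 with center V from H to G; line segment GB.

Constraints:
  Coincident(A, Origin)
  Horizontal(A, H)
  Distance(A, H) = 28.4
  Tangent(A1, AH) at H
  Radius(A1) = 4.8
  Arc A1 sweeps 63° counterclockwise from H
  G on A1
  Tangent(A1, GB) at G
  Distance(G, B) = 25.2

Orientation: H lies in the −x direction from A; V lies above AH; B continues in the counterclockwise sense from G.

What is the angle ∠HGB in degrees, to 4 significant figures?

148.5°

A is at the origin; A and H share the same y with |AH| = 28.4 and H on the −x side, so H = (-28.40, 0.000). A1 meets AH tangentially, so VH is at right angles to AH, so V = H + (0, 4.8) = (-28.40, 4.800). On A1, H sits at bearing -90° from V; a 63° counterclockwise sweep puts G at bearing -27°, so G = V + 4.8·(cos -27°, sin -27°) = (-24.12, 2.621). Since A1 is tangent to GB there, VG ⟂ GB, so GB runs along (−sin -27°, cos -27°); with |GB| = 25.2, B = (-12.68, 25.07). Then cos ∠HGB = GH·GB / (|GH||GB|), giving 148.5°.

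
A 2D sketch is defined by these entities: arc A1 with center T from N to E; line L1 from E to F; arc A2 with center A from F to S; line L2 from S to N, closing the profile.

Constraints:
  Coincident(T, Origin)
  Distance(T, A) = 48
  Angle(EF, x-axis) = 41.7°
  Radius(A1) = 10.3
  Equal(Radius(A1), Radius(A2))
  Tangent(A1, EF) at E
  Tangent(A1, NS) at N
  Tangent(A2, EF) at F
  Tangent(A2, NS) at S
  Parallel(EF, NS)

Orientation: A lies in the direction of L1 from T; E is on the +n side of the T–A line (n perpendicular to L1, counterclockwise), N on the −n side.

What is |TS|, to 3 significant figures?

49.1

The slot axis is L1's direction at 41.7°, so u = (cos 41.7°, sin 41.7°) = (0.747, 0.665) and n = (−sin 41.7°, cos 41.7°) = (-0.665, 0.747). T is at the origin and A lies 48.0 along u from T, so A = 48.0·u = (35.8, 31.9). Tangency of A1 to both parallel lines with radius 10.3 puts E and N at T ± 10.3·n: E = (-6.85, 7.69), N = (6.85, -7.69). Equal radii place F and S the same way about A: F = A + 10.3·n = (29.0, 39.6), S = A − 10.3·n = (42.7, 24.2). Then |TS| = |S − T| = 49.1.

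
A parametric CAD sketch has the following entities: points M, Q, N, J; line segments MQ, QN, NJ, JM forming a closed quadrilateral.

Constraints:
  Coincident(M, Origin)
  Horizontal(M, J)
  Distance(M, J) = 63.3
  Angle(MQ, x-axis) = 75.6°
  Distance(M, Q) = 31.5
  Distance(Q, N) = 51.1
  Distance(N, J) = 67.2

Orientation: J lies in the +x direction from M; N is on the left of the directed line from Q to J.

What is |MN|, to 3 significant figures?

79.3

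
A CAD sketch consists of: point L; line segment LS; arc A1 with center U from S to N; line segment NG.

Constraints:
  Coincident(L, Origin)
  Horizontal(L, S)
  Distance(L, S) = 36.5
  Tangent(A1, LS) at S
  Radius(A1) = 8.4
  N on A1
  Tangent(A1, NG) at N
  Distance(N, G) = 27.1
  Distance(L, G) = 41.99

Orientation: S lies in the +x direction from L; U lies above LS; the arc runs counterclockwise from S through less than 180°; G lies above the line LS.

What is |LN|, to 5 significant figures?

44.968

L is at the origin; L and S share the same y with |LS| = 36.5 and S on the +x side, so S = (36.500, 0.0000). The tangent condition forces US to be normal to LS, so U = S + (0, 8.4) = (36.500, 8.4000). Since UN ⟂ NG (tangency), |UG| = √(8.4² + 27.1²) = 28.372 regardless of where N sits on A1. So G lies on both circle(L, 41.99) and circle(U, 28.372); the above-LS intersection is G = (24.493, 34.106). N is the foot of the tangent from G: N = (42.717, 14.049).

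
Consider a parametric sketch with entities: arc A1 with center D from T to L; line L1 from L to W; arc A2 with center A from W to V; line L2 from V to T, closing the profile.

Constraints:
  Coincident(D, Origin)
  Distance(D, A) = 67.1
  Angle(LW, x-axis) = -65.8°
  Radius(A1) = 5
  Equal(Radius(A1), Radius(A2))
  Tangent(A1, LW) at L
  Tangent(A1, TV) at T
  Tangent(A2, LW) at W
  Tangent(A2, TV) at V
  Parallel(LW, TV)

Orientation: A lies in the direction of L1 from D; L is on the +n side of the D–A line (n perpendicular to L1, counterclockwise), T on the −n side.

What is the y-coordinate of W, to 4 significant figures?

-59.15

Tangency of A1 to both parallel lines with radius 5.0 puts L and T at D ± 5.0·n: L = (4.561, 2.050), T = (-4.561, -2.050). Equal radii place W and V the same way about A: W = A + 5.0·n = (32.07, -59.15), V = A − 5.0·n = (22.95, -63.25). So W.y = -59.15.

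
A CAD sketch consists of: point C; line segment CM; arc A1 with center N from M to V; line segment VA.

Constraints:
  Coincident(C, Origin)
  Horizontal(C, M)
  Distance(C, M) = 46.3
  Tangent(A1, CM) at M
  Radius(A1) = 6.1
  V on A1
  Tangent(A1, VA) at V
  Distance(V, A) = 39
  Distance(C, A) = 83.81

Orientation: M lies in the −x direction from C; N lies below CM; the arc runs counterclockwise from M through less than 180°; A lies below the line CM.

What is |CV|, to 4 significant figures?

50.52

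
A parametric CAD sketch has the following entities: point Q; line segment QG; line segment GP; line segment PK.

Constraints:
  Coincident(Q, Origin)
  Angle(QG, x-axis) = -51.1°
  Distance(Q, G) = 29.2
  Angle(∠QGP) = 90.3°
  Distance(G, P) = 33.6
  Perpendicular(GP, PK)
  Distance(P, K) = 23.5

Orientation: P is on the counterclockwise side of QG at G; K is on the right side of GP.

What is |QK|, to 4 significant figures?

62.58

Q is at the origin; QG runs at -51.1° with length 29.2, so G = 29.2·(cos -51.1°, sin -51.1°) = (18.34, -22.72). ∠QGP = 90.3°, so GP runs at -51.1° + (180° − 90.3°) = 38.60° from the x-axis; with |GP| = 33.6, P = G + 33.6·(cos 38.60°, sin 38.60°) = (44.60, -1.762). The perpendicularity gives PK at right angles to GP; with |PK| = 23.5 on the right of GP, K = P + 23.5·(0.6239, -0.7815) = (59.26, -20.13). Then |QK| = |K − Q| = 62.58.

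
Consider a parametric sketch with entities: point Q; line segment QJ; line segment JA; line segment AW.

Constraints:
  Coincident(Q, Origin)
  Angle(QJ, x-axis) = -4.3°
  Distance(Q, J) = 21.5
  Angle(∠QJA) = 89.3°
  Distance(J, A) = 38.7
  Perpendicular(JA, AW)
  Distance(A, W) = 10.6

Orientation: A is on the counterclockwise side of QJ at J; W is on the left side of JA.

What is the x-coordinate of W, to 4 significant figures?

13.29

Q is at the origin; QJ runs at -4.3° with length 21.5, so J = 21.5·(cos -4.3°, sin -4.3°) = (21.44, -1.612). ∠QJA = 89.3°, so JA runs at -4.3° + (180° − 89.3°) = 86.40° from the x-axis; with |JA| = 38.7, A = J + 38.7·(cos 86.40°, sin 86.40°) = (23.87, 37.01). JA is perpendicular to AW; with |AW| = 10.6 on the left of JA, W = A + 10.6·(-0.9980, 0.06279) = (13.29, 37.68). So W.x = 13.29.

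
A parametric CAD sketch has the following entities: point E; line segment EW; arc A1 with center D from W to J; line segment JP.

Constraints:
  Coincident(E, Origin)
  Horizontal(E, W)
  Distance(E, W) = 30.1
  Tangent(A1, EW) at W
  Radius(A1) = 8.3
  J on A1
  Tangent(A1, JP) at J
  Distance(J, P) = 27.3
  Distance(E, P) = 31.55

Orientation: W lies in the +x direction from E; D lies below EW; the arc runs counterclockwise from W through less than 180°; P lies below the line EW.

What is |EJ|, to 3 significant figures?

23.1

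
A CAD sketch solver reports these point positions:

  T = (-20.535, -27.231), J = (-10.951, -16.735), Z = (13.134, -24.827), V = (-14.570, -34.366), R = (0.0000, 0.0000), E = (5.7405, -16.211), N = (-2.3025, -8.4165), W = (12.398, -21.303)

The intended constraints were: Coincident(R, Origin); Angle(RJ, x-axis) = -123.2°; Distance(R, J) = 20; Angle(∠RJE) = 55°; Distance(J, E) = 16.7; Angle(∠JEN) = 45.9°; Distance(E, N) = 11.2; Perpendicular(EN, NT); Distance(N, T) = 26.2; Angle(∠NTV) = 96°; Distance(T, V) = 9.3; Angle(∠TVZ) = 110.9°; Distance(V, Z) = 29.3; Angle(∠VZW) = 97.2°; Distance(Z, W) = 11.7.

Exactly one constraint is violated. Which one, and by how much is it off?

Distance(Z, W) = 11.7 — off by 8.10.

R = (0.00, 0.00) ✓; RJ at -123.2° ✓; |RJ| = 20.00 ✓; ∠RJE = 55.00° ✓; |JE| = 16.70 ✓; ∠JEN = 45.90° ✓; |EN| = 11.20 ✓; ∠(EN, NT) = 90.00° ✓; |NT| = 26.20 ✓; ∠NTV = 96.00° ✓; |TV| = 9.300 ✓; ∠TVZ = 110.9° ✓; |VZ| = 29.30 ✓; ∠VZW = 97.20° ✓; |ZW| = 3.600 ✗.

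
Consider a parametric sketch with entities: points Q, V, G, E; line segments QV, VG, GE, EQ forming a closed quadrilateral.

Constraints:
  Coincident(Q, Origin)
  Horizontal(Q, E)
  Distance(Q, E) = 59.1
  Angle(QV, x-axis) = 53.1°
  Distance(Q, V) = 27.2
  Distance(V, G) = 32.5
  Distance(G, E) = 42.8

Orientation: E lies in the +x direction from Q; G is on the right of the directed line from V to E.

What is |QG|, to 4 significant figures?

20.66

Checks: |VG| = 32.50 ✓; |GE| = 42.80 ✓.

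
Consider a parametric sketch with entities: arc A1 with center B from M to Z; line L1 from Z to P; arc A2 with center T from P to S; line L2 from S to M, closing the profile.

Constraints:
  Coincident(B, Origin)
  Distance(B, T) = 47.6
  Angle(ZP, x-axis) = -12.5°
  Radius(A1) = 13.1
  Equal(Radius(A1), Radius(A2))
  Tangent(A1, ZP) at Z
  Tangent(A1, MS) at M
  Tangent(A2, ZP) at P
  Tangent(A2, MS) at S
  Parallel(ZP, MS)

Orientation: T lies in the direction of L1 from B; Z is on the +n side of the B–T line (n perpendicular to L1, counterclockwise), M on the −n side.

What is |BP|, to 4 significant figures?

49.37

Tangency of A1 to both parallel lines with radius 13.1 puts Z and M at B ± 13.1·n: Z = (2.835, 12.79), M = (-2.835, -12.79). Equal radii place P and S the same way about T: P = T + 13.1·n = (49.31, 2.487), S = T − 13.1·n = (43.64, -23.09). Then |BP| = |P − B| = 49.37.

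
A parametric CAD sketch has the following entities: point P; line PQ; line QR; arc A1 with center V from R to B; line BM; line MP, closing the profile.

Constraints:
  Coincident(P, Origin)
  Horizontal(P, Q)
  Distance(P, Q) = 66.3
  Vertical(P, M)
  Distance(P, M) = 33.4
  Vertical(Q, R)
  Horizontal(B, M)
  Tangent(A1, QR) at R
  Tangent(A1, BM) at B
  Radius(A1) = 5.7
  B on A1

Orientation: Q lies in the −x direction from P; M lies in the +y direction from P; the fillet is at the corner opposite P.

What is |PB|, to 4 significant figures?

69.19

P is at the origin; PQ is horizontal with |PQ| = 66.3 and Q on the −x side, so Q = (-66.30, 0.000). PM is vertical with |PM| = 33.4 and M on the +y side, so M = (0.000, 33.40). The virtual corner opposite P is at (-66.30, 33.40). A1 meets QR tangentially, so VR is at right angles to QR and tangency of A1 to BM means the radius VB is perpendicular to BM, with radius 5.7, so the center V sits 5.7 in from both sides at V = (-60.60, 27.70). That places the tangent points at R = (-66.30, 27.70) on QR and B = (-60.60, 33.40) on BM. Then |PB| = |B − P| = 69.19.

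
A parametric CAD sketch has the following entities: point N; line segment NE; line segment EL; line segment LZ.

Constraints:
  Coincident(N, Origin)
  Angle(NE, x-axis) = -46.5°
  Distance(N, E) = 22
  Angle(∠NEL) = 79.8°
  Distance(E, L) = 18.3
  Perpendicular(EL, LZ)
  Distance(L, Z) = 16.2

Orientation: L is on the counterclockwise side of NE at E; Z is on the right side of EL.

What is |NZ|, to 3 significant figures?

40.5

N is at the origin; NE runs at -46.5° with length 22.0, so E = 22.0·(cos -46.5°, sin -46.5°) = (15.1, -16.0). ∠NEL = 79.8°, so EL runs at -46.5° + (180° − 79.8°) = 53.7° from the x-axis; with |EL| = 18.3, L = E + 18.3·(cos 53.7°, sin 53.7°) = (26.0, -1.21). EL is perpendicular to LZ; with |LZ| = 16.2 on the right of EL, Z = L + 16.2·(0.806, -0.592) = (39.0, -10.8). Then |NZ| = |Z − N| = 40.5.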